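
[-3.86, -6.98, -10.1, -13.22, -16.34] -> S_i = -3.86 + -3.12*i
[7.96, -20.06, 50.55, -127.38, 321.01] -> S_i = 7.96*(-2.52)^i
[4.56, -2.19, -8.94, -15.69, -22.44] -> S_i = 4.56 + -6.75*i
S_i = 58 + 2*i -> [58, 60, 62, 64, 66]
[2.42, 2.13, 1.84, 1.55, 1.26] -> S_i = 2.42 + -0.29*i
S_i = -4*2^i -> [-4, -8, -16, -32, -64]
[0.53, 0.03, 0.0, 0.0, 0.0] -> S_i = 0.53*0.05^i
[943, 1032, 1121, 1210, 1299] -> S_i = 943 + 89*i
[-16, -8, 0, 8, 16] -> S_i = -16 + 8*i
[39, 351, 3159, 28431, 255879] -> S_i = 39*9^i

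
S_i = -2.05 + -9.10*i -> [-2.05, -11.15, -20.25, -29.35, -38.45]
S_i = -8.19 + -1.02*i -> [-8.19, -9.21, -10.23, -11.25, -12.27]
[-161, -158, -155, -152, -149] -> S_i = -161 + 3*i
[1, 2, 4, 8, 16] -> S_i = 1*2^i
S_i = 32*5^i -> [32, 160, 800, 4000, 20000]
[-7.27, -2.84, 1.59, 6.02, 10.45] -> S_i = -7.27 + 4.43*i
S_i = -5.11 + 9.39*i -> [-5.11, 4.28, 13.67, 23.06, 32.45]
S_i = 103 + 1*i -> [103, 104, 105, 106, 107]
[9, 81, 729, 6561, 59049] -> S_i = 9*9^i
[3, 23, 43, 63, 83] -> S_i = 3 + 20*i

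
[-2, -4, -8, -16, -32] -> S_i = -2*2^i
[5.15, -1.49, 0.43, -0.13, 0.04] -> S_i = 5.15*(-0.29)^i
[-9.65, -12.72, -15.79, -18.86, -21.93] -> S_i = -9.65 + -3.07*i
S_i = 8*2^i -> [8, 16, 32, 64, 128]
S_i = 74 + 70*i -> [74, 144, 214, 284, 354]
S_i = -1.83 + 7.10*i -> [-1.83, 5.27, 12.37, 19.47, 26.57]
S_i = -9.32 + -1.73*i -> [-9.32, -11.05, -12.78, -14.51, -16.24]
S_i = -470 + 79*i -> [-470, -391, -312, -233, -154]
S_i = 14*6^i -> [14, 84, 504, 3024, 18144]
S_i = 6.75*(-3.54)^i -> [6.75, -23.9, 84.59, -299.44, 1060.03]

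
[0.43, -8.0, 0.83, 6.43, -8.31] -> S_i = Random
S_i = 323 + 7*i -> [323, 330, 337, 344, 351]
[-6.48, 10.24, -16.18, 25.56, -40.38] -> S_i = -6.48*(-1.58)^i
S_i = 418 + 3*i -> [418, 421, 424, 427, 430]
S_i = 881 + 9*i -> [881, 890, 899, 908, 917]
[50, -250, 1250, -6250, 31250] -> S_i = 50*-5^i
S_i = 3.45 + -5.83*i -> [3.45, -2.38, -8.21, -14.04, -19.87]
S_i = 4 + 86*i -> [4, 90, 176, 262, 348]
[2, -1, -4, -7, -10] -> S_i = 2 + -3*i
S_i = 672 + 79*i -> [672, 751, 830, 909, 988]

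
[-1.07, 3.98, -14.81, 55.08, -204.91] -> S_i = -1.07*(-3.72)^i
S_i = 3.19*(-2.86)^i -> [3.19, -9.12, 26.09, -74.63, 213.43]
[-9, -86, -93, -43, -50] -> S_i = Random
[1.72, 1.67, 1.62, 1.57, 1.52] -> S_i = 1.72*0.97^i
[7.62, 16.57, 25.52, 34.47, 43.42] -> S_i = 7.62 + 8.95*i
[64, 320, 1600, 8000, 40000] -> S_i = 64*5^i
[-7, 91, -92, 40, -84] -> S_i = Random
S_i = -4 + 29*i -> [-4, 25, 54, 83, 112]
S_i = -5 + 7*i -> [-5, 2, 9, 16, 23]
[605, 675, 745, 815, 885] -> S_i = 605 + 70*i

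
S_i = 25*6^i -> [25, 150, 900, 5400, 32400]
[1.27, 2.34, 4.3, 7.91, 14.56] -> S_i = 1.27*1.84^i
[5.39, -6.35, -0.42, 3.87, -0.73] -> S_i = Random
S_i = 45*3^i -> [45, 135, 405, 1215, 3645]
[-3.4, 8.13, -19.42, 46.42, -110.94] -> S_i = -3.40*(-2.39)^i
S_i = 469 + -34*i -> [469, 435, 401, 367, 333]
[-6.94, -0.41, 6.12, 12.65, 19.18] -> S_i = -6.94 + 6.53*i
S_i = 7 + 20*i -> [7, 27, 47, 67, 87]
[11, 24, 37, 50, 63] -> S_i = 11 + 13*i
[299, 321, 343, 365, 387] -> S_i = 299 + 22*i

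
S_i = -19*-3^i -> [-19, 57, -171, 513, -1539]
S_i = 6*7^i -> [6, 42, 294, 2058, 14406]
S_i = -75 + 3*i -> [-75, -72, -69, -66, -63]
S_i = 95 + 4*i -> [95, 99, 103, 107, 111]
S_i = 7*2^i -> [7, 14, 28, 56, 112]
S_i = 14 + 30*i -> [14, 44, 74, 104, 134]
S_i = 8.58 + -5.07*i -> [8.58, 3.51, -1.56, -6.63, -11.7]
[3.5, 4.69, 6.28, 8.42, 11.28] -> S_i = 3.50*1.34^i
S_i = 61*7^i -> [61, 427, 2989, 20923, 146461]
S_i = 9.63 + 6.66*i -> [9.63, 16.29, 22.95, 29.61, 36.27]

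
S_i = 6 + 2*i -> [6, 8, 10, 12, 14]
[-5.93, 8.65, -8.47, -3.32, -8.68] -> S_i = Random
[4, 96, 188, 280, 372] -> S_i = 4 + 92*i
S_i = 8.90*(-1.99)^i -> [8.9, -17.71, 35.24, -70.14, 139.57]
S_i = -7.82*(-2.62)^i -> [-7.82, 20.49, -53.68, 140.64, -368.48]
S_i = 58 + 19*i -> [58, 77, 96, 115, 134]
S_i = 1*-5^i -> [1, -5, 25, -125, 625]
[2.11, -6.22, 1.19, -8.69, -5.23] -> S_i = Random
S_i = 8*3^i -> [8, 24, 72, 216, 648]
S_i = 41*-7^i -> [41, -287, 2009, -14063, 98441]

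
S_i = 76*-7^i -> [76, -532, 3724, -26068, 182476]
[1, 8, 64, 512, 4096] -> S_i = 1*8^i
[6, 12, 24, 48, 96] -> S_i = 6*2^i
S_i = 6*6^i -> [6, 36, 216, 1296, 7776]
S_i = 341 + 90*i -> [341, 431, 521, 611, 701]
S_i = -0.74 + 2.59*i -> [-0.74, 1.85, 4.44, 7.03, 9.62]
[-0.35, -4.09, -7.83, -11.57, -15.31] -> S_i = -0.35 + -3.74*i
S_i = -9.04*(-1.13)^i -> [-9.04, 10.22, -11.54, 13.04, -14.74]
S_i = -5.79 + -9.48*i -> [-5.79, -15.27, -24.75, -34.23, -43.71]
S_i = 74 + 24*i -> [74, 98, 122, 146, 170]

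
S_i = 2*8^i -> [2, 16, 128, 1024, 8192]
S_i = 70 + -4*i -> [70, 66, 62, 58, 54]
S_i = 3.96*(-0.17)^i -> [3.96, -0.67, 0.11, -0.02, 0.0]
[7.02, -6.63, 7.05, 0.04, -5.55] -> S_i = Random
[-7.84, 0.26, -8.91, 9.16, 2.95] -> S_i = Random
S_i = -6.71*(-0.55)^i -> [-6.71, 3.69, -2.03, 1.12, -0.61]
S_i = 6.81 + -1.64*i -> [6.81, 5.17, 3.53, 1.89, 0.25]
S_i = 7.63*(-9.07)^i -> [7.63, -69.2, 627.68, -5693.07, 51636.13]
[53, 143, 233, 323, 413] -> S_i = 53 + 90*i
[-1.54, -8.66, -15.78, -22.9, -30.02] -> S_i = -1.54 + -7.12*i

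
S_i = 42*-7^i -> [42, -294, 2058, -14406, 100842]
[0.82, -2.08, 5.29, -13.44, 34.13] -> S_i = 0.82*(-2.54)^i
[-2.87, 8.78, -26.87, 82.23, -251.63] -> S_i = -2.87*(-3.06)^i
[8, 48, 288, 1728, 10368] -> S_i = 8*6^i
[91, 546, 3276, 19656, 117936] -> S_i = 91*6^i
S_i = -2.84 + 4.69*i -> [-2.84, 1.85, 6.54, 11.23, 15.92]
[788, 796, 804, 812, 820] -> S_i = 788 + 8*i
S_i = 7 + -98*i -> [7, -91, -189, -287, -385]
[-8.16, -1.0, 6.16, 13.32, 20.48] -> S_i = -8.16 + 7.16*i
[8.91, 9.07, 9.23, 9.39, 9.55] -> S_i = 8.91 + 0.16*i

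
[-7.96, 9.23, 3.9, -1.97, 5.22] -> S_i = Random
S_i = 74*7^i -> [74, 518, 3626, 25382, 177674]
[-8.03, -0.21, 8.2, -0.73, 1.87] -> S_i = Random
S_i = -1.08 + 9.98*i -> [-1.08, 8.9, 18.88, 28.86, 38.84]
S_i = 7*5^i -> [7, 35, 175, 875, 4375]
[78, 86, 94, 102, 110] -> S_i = 78 + 8*i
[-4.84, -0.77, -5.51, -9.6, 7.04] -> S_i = Random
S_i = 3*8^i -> [3, 24, 192, 1536, 12288]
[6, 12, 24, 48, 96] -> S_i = 6*2^i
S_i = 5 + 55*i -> [5, 60, 115, 170, 225]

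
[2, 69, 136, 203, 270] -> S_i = 2 + 67*i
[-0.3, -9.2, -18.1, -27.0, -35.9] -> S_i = -0.30 + -8.90*i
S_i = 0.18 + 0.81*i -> [0.18, 0.99, 1.8, 2.61, 3.42]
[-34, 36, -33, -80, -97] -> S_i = Random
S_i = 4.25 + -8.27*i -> [4.25, -4.02, -12.29, -20.56, -28.83]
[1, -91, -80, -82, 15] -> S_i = Random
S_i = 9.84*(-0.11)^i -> [9.84, -1.08, 0.12, -0.01, 0.0]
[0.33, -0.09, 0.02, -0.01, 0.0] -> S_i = 0.33*(-0.26)^i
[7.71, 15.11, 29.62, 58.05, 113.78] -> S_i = 7.71*1.96^i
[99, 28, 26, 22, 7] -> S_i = Random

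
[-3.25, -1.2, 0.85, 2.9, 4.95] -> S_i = -3.25 + 2.05*i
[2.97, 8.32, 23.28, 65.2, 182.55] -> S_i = 2.97*2.80^i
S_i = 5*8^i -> [5, 40, 320, 2560, 20480]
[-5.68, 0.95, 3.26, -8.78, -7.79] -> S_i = Random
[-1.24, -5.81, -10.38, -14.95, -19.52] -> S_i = -1.24 + -4.57*i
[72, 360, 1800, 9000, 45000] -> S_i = 72*5^i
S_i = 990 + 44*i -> [990, 1034, 1078, 1122, 1166]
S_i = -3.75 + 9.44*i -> [-3.75, 5.69, 15.13, 24.57, 34.01]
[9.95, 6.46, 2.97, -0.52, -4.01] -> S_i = 9.95 + -3.49*i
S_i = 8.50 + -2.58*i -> [8.5, 5.92, 3.34, 0.76, -1.82]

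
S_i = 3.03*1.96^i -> [3.03, 5.94, 11.64, 22.81, 44.72]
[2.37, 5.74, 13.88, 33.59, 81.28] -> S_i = 2.37*2.42^i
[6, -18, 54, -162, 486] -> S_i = 6*-3^i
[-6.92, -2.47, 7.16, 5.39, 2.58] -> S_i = Random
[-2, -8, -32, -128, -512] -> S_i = -2*4^i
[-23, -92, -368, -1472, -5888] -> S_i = -23*4^i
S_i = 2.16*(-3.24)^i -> [2.16, -7.0, 22.67, -73.47, 238.03]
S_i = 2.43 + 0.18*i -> [2.43, 2.61, 2.79, 2.97, 3.15]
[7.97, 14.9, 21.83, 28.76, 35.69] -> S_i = 7.97 + 6.93*i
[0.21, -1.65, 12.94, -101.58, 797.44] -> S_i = 0.21*(-7.85)^i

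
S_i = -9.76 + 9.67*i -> [-9.76, -0.09, 9.58, 19.25, 28.92]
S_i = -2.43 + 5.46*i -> [-2.43, 3.03, 8.49, 13.95, 19.41]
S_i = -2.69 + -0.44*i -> [-2.69, -3.13, -3.57, -4.01, -4.45]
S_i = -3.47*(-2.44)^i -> [-3.47, 8.47, -20.66, 50.41, -123.0]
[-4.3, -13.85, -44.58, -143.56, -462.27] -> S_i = -4.30*3.22^i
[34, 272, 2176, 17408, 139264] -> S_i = 34*8^i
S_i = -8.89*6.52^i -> [-8.89, -57.96, -377.92, -2464.02, -16065.42]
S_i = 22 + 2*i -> [22, 24, 26, 28, 30]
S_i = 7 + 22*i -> [7, 29, 51, 73, 95]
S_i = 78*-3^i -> [78, -234, 702, -2106, 6318]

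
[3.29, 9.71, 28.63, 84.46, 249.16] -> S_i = 3.29*2.95^i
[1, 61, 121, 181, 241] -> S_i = 1 + 60*i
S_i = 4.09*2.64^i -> [4.09, 10.8, 28.51, 75.25, 198.67]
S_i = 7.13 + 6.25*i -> [7.13, 13.38, 19.63, 25.88, 32.13]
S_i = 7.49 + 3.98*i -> [7.49, 11.47, 15.45, 19.43, 23.41]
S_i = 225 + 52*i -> [225, 277, 329, 381, 433]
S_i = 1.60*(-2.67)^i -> [1.6, -4.27, 11.41, -30.45, 81.31]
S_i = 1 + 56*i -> [1, 57, 113, 169, 225]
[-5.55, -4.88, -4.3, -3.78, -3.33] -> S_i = -5.55*0.88^i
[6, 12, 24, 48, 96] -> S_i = 6*2^i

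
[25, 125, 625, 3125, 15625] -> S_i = 25*5^i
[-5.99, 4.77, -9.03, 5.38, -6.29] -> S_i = Random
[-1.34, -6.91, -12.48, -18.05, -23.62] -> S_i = -1.34 + -5.57*i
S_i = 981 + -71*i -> [981, 910, 839, 768, 697]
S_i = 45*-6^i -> [45, -270, 1620, -9720, 58320]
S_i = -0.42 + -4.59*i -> [-0.42, -5.01, -9.6, -14.19, -18.78]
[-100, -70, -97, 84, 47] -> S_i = Random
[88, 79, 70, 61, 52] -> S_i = 88 + -9*i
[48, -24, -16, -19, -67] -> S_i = Random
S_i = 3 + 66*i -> [3, 69, 135, 201, 267]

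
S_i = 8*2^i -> [8, 16, 32, 64, 128]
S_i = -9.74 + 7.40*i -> [-9.74, -2.34, 5.06, 12.46, 19.86]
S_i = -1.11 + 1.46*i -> [-1.11, 0.35, 1.81, 3.27, 4.73]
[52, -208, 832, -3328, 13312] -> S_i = 52*-4^i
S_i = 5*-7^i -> [5, -35, 245, -1715, 12005]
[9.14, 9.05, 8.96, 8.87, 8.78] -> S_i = 9.14*0.99^i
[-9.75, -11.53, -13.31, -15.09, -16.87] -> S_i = -9.75 + -1.78*i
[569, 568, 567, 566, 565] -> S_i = 569 + -1*i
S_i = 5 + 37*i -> [5, 42, 79, 116, 153]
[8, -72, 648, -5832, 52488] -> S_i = 8*-9^i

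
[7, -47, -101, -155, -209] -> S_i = 7 + -54*i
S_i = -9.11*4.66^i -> [-9.11, -42.45, -197.83, -921.88, -4295.98]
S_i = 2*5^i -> [2, 10, 50, 250, 1250]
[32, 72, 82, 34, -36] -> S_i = Random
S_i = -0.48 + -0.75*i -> [-0.48, -1.23, -1.98, -2.73, -3.48]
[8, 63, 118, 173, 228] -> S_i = 8 + 55*i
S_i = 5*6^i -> [5, 30, 180, 1080, 6480]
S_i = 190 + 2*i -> [190, 192, 194, 196, 198]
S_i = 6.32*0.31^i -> [6.32, 1.96, 0.61, 0.19, 0.06]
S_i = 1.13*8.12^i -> [1.13, 9.18, 74.51, 604.99, 4912.5]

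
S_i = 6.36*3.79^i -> [6.36, 24.1, 91.36, 346.24, 1312.24]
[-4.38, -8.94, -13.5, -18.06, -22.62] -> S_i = -4.38 + -4.56*i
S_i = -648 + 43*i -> [-648, -605, -562, -519, -476]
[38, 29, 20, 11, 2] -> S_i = 38 + -9*i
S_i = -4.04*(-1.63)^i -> [-4.04, 6.59, -10.73, 17.5, -28.52]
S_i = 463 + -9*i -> [463, 454, 445, 436, 427]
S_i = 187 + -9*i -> [187, 178, 169, 160, 151]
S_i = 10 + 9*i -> [10, 19, 28, 37, 46]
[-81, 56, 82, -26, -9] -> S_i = Random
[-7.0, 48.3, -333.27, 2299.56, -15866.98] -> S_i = -7.00*(-6.90)^i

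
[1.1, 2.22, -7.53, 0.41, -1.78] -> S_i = Random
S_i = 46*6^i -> [46, 276, 1656, 9936, 59616]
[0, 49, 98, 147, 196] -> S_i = 0 + 49*i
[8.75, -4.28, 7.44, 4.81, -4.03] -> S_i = Random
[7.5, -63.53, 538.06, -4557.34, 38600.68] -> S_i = 7.50*(-8.47)^i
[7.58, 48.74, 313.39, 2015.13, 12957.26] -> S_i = 7.58*6.43^i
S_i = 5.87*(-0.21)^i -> [5.87, -1.23, 0.26, -0.05, 0.01]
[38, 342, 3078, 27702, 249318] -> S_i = 38*9^i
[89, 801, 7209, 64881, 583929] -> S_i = 89*9^i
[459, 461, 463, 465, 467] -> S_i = 459 + 2*i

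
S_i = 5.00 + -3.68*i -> [5.0, 1.32, -2.36, -6.04, -9.72]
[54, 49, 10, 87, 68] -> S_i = Random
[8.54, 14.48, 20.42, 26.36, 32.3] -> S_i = 8.54 + 5.94*i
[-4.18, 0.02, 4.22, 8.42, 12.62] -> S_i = -4.18 + 4.20*i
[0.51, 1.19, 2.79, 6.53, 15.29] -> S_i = 0.51*2.34^i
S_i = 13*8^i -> [13, 104, 832, 6656, 53248]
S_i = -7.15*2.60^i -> [-7.15, -18.59, -48.33, -125.67, -326.74]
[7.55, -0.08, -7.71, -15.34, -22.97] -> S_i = 7.55 + -7.63*i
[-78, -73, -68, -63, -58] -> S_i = -78 + 5*i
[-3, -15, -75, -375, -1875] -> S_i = -3*5^i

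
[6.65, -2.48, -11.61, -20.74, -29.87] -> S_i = 6.65 + -9.13*i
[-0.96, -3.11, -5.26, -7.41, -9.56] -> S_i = -0.96 + -2.15*i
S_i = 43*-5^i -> [43, -215, 1075, -5375, 26875]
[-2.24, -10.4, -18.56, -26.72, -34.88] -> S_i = -2.24 + -8.16*i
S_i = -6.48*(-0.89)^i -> [-6.48, 5.77, -5.13, 4.57, -4.07]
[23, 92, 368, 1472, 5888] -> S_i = 23*4^i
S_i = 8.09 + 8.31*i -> [8.09, 16.4, 24.71, 33.02, 41.33]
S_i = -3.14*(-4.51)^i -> [-3.14, 14.16, -63.87, 288.04, -1299.08]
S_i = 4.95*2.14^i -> [4.95, 10.59, 22.67, 48.51, 103.82]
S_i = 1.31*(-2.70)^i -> [1.31, -3.54, 9.55, -25.78, 69.62]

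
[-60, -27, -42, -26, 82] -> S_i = Random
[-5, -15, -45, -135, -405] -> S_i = -5*3^i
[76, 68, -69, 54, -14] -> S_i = Random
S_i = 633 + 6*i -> [633, 639, 645, 651, 657]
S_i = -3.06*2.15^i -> [-3.06, -6.58, -14.14, -30.41, -65.38]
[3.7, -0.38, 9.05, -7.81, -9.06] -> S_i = Random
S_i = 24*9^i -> [24, 216, 1944, 17496, 157464]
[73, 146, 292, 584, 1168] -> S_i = 73*2^i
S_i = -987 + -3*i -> [-987, -990, -993, -996, -999]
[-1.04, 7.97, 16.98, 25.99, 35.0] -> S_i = -1.04 + 9.01*i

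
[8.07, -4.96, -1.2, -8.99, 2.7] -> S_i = Random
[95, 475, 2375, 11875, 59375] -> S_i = 95*5^i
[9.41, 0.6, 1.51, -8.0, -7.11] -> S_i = Random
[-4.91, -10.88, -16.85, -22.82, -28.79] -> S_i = -4.91 + -5.97*i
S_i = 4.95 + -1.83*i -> [4.95, 3.12, 1.29, -0.54, -2.37]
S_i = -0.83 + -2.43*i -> [-0.83, -3.26, -5.69, -8.12, -10.55]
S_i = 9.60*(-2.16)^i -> [9.6, -20.74, 44.79, -96.75, 208.97]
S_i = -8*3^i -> [-8, -24, -72, -216, -648]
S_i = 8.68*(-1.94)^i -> [8.68, -16.84, 32.67, -63.38, 122.95]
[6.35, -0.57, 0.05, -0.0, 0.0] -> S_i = 6.35*(-0.09)^i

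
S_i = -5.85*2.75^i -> [-5.85, -16.09, -44.24, -121.66, -334.57]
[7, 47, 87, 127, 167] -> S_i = 7 + 40*i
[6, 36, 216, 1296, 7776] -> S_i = 6*6^i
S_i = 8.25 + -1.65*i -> [8.25, 6.6, 4.95, 3.3, 1.65]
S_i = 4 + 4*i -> [4, 8, 12, 16, 20]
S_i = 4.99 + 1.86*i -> [4.99, 6.85, 8.71, 10.57, 12.43]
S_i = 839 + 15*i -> [839, 854, 869, 884, 899]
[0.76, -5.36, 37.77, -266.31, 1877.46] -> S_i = 0.76*(-7.05)^i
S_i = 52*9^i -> [52, 468, 4212, 37908, 341172]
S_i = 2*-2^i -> [2, -4, 8, -16, 32]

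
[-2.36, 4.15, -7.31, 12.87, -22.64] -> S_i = -2.36*(-1.76)^i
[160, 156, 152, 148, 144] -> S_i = 160 + -4*i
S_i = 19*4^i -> [19, 76, 304, 1216, 4864]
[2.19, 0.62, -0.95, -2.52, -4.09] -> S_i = 2.19 + -1.57*i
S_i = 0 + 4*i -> [0, 4, 8, 12, 16]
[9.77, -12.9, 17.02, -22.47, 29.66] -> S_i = 9.77*(-1.32)^i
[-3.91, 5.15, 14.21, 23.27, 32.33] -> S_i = -3.91 + 9.06*i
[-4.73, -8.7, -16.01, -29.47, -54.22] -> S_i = -4.73*1.84^i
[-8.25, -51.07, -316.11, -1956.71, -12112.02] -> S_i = -8.25*6.19^i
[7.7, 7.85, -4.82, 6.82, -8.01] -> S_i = Random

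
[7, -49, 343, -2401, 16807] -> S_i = 7*-7^i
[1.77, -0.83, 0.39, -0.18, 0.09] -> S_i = 1.77*(-0.47)^i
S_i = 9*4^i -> [9, 36, 144, 576, 2304]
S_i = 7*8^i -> [7, 56, 448, 3584, 28672]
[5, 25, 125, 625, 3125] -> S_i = 5*5^i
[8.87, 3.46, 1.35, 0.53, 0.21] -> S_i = 8.87*0.39^i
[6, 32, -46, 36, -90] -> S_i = Random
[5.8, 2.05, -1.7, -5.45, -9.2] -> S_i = 5.80 + -3.75*i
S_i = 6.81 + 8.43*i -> [6.81, 15.24, 23.67, 32.1, 40.53]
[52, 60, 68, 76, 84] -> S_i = 52 + 8*i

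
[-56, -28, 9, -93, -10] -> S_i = Random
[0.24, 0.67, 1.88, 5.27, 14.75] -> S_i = 0.24*2.80^i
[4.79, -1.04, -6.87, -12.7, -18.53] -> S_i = 4.79 + -5.83*i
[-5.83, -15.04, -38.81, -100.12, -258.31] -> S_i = -5.83*2.58^i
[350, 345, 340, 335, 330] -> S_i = 350 + -5*i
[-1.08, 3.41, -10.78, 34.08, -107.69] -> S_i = -1.08*(-3.16)^i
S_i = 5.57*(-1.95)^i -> [5.57, -10.86, 21.18, -41.3, 80.54]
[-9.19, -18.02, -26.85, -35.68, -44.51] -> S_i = -9.19 + -8.83*i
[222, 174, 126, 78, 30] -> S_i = 222 + -48*i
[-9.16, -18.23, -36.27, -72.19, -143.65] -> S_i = -9.16*1.99^i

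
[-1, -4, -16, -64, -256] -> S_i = -1*4^i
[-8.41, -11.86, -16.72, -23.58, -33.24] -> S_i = -8.41*1.41^i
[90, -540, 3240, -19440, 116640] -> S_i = 90*-6^i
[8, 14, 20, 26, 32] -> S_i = 8 + 6*i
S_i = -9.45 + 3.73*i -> [-9.45, -5.72, -1.99, 1.74, 5.47]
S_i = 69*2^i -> [69, 138, 276, 552, 1104]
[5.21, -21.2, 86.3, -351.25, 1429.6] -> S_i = 5.21*(-4.07)^i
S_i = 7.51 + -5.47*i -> [7.51, 2.04, -3.43, -8.9, -14.37]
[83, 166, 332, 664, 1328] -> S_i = 83*2^i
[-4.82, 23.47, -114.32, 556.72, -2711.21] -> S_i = -4.82*(-4.87)^i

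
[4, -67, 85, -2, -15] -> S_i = Random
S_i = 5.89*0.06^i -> [5.89, 0.35, 0.02, 0.0, 0.0]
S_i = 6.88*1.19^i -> [6.88, 8.19, 9.74, 11.59, 13.8]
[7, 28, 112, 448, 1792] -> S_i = 7*4^i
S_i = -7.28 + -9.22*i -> [-7.28, -16.5, -25.72, -34.94, -44.16]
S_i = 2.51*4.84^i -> [2.51, 12.15, 58.8, 284.58, 1377.38]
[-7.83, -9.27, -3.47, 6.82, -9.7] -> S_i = Random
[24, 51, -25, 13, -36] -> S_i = Random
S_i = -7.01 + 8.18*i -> [-7.01, 1.17, 9.35, 17.53, 25.71]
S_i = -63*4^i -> [-63, -252, -1008, -4032, -16128]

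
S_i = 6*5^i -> [6, 30, 150, 750, 3750]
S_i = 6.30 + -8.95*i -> [6.3, -2.65, -11.6, -20.55, -29.5]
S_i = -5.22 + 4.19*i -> [-5.22, -1.03, 3.16, 7.35, 11.54]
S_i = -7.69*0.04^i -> [-7.69, -0.31, -0.01, -0.0, -0.0]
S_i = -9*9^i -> [-9, -81, -729, -6561, -59049]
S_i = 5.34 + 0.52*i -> [5.34, 5.86, 6.38, 6.9, 7.42]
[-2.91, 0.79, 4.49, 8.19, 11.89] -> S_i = -2.91 + 3.70*i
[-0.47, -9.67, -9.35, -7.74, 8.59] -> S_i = Random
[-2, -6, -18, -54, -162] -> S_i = -2*3^i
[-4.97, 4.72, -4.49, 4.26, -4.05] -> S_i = -4.97*(-0.95)^i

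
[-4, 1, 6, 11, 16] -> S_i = -4 + 5*i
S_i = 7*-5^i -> [7, -35, 175, -875, 4375]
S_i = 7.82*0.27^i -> [7.82, 2.11, 0.57, 0.15, 0.04]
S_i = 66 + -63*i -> [66, 3, -60, -123, -186]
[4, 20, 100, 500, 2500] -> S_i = 4*5^i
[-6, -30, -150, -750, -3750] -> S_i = -6*5^i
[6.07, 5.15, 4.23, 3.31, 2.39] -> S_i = 6.07 + -0.92*i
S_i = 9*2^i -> [9, 18, 36, 72, 144]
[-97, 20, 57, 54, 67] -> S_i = Random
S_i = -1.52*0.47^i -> [-1.52, -0.71, -0.34, -0.16, -0.07]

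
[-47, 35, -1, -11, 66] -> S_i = Random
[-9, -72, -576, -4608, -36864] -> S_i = -9*8^i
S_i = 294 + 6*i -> [294, 300, 306, 312, 318]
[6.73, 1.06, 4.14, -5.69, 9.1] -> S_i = Random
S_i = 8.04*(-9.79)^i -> [8.04, -78.71, 770.59, -7544.04, 73856.18]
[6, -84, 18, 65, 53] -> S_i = Random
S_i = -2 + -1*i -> [-2, -3, -4, -5, -6]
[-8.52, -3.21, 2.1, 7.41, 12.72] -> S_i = -8.52 + 5.31*i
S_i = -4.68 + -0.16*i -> [-4.68, -4.84, -5.0, -5.16, -5.32]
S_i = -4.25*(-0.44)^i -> [-4.25, 1.87, -0.82, 0.36, -0.16]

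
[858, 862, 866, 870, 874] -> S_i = 858 + 4*i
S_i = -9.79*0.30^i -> [-9.79, -2.94, -0.88, -0.26, -0.08]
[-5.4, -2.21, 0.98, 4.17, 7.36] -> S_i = -5.40 + 3.19*i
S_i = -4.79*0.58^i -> [-4.79, -2.78, -1.61, -0.93, -0.54]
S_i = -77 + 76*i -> [-77, -1, 75, 151, 227]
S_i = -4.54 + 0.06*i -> [-4.54, -4.48, -4.42, -4.36, -4.3]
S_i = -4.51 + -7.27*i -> [-4.51, -11.78, -19.05, -26.32, -33.59]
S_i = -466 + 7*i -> [-466, -459, -452, -445, -438]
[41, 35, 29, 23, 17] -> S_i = 41 + -6*i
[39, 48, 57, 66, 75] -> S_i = 39 + 9*i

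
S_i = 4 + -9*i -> [4, -5, -14, -23, -32]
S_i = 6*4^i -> [6, 24, 96, 384, 1536]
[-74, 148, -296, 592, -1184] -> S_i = -74*-2^i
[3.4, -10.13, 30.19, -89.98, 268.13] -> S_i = 3.40*(-2.98)^i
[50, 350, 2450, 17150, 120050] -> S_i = 50*7^i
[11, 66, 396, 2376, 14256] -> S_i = 11*6^i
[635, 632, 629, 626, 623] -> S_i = 635 + -3*i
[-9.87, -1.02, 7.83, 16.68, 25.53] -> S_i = -9.87 + 8.85*i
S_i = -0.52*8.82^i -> [-0.52, -4.59, -40.45, -356.79, -3146.86]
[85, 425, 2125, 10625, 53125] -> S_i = 85*5^i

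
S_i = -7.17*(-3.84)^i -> [-7.17, 27.53, -105.73, 405.99, -1558.99]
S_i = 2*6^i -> [2, 12, 72, 432, 2592]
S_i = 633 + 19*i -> [633, 652, 671, 690, 709]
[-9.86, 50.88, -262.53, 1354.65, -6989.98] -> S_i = -9.86*(-5.16)^i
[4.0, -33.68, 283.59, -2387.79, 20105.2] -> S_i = 4.00*(-8.42)^i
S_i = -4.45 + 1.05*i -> [-4.45, -3.4, -2.35, -1.3, -0.25]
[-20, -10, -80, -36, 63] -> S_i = Random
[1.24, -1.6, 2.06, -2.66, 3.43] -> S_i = 1.24*(-1.29)^i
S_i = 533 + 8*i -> [533, 541, 549, 557, 565]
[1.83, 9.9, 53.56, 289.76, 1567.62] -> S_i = 1.83*5.41^i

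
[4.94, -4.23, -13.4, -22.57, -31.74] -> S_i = 4.94 + -9.17*i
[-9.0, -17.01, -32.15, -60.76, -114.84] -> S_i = -9.00*1.89^i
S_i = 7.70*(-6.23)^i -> [7.7, -47.97, 298.86, -1861.89, 11599.6]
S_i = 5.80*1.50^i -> [5.8, 8.7, 13.05, 19.58, 29.36]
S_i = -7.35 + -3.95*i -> [-7.35, -11.3, -15.25, -19.2, -23.15]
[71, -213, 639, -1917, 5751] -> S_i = 71*-3^i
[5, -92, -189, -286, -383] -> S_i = 5 + -97*i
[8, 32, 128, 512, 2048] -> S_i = 8*4^i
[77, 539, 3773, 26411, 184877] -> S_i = 77*7^i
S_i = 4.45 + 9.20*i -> [4.45, 13.65, 22.85, 32.05, 41.25]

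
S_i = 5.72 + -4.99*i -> [5.72, 0.73, -4.26, -9.25, -14.24]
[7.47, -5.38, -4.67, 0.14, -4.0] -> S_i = Random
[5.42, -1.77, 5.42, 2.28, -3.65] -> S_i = Random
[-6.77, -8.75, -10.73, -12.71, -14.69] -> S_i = -6.77 + -1.98*i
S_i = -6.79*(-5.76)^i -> [-6.79, 39.11, -225.28, 1297.59, -7474.11]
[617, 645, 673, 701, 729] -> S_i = 617 + 28*i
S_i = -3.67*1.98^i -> [-3.67, -7.27, -14.39, -28.49, -56.41]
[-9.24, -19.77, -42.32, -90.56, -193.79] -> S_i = -9.24*2.14^i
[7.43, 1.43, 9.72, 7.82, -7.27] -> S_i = Random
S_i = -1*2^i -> [-1, -2, -4, -8, -16]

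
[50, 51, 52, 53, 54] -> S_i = 50 + 1*i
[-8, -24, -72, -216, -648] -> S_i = -8*3^i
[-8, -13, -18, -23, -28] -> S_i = -8 + -5*i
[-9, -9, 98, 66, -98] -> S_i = Random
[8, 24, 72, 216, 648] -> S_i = 8*3^i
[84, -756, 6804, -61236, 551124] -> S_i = 84*-9^i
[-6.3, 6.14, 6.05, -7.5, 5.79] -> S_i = Random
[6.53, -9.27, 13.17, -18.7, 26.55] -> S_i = 6.53*(-1.42)^i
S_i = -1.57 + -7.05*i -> [-1.57, -8.62, -15.67, -22.72, -29.77]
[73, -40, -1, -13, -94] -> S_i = Random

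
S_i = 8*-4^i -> [8, -32, 128, -512, 2048]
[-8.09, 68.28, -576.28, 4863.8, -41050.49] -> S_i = -8.09*(-8.44)^i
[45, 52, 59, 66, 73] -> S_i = 45 + 7*i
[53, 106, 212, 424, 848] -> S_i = 53*2^i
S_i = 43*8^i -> [43, 344, 2752, 22016, 176128]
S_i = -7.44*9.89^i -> [-7.44, -73.58, -727.72, -7197.17, -71180.02]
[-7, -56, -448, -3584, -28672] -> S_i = -7*8^i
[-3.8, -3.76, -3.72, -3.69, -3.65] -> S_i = -3.80*0.99^i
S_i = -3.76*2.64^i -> [-3.76, -9.93, -26.21, -69.18, -182.64]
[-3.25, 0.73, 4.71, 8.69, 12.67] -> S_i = -3.25 + 3.98*i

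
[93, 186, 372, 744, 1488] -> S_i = 93*2^i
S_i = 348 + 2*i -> [348, 350, 352, 354, 356]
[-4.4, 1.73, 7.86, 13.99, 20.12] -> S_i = -4.40 + 6.13*i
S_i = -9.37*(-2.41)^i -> [-9.37, 22.58, -54.42, 131.16, -316.09]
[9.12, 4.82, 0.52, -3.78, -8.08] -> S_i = 9.12 + -4.30*i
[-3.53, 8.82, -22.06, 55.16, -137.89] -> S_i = -3.53*(-2.50)^i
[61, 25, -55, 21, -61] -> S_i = Random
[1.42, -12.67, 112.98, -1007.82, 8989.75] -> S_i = 1.42*(-8.92)^i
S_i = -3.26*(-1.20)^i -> [-3.26, 3.91, -4.69, 5.63, -6.76]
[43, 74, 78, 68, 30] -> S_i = Random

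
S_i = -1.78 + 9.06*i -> [-1.78, 7.28, 16.34, 25.4, 34.46]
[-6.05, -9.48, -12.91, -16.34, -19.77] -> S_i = -6.05 + -3.43*i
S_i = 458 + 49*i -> [458, 507, 556, 605, 654]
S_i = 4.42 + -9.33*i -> [4.42, -4.91, -14.24, -23.57, -32.9]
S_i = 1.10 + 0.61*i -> [1.1, 1.71, 2.32, 2.93, 3.54]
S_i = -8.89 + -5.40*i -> [-8.89, -14.29, -19.69, -25.09, -30.49]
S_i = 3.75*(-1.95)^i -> [3.75, -7.31, 14.26, -27.81, 54.22]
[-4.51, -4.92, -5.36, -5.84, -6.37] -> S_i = -4.51*1.09^i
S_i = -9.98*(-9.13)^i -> [-9.98, 91.12, -831.9, 7595.26, -69344.76]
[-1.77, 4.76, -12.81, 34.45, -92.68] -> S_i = -1.77*(-2.69)^i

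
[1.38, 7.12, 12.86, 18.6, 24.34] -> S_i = 1.38 + 5.74*i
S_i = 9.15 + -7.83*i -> [9.15, 1.32, -6.51, -14.34, -22.17]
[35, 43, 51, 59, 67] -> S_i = 35 + 8*i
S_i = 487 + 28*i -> [487, 515, 543, 571, 599]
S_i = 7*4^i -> [7, 28, 112, 448, 1792]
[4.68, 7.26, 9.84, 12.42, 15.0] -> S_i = 4.68 + 2.58*i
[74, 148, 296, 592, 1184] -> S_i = 74*2^i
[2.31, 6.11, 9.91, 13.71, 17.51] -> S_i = 2.31 + 3.80*i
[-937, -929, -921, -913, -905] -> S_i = -937 + 8*i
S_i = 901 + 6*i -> [901, 907, 913, 919, 925]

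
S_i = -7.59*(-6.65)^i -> [-7.59, 50.47, -335.65, 2232.06, -14843.23]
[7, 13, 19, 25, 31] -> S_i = 7 + 6*i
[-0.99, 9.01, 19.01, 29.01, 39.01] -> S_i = -0.99 + 10.00*i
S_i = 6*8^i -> [6, 48, 384, 3072, 24576]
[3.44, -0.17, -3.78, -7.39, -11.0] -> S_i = 3.44 + -3.61*i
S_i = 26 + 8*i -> [26, 34, 42, 50, 58]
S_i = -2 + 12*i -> [-2, 10, 22, 34, 46]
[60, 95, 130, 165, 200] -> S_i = 60 + 35*i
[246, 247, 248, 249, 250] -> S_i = 246 + 1*i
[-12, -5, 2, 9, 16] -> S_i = -12 + 7*i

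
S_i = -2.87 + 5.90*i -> [-2.87, 3.03, 8.93, 14.83, 20.73]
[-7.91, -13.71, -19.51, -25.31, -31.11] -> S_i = -7.91 + -5.80*i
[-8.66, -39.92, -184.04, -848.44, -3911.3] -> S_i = -8.66*4.61^i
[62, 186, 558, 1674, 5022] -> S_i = 62*3^i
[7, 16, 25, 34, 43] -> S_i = 7 + 9*i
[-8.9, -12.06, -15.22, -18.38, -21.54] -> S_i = -8.90 + -3.16*i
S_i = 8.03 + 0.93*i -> [8.03, 8.96, 9.89, 10.82, 11.75]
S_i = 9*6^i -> [9, 54, 324, 1944, 11664]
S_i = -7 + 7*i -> [-7, 0, 7, 14, 21]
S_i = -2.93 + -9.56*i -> [-2.93, -12.49, -22.05, -31.61, -41.17]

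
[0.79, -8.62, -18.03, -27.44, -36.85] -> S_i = 0.79 + -9.41*i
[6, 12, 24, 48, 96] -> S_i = 6*2^i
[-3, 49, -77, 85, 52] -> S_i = Random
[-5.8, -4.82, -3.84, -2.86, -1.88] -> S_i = -5.80 + 0.98*i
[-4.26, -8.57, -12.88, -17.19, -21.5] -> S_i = -4.26 + -4.31*i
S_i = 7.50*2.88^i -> [7.5, 21.6, 62.21, 179.16, 515.98]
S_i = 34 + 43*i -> [34, 77, 120, 163, 206]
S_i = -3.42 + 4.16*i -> [-3.42, 0.74, 4.9, 9.06, 13.22]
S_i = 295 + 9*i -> [295, 304, 313, 322, 331]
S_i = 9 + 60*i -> [9, 69, 129, 189, 249]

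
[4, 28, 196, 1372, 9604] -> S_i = 4*7^i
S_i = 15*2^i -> [15, 30, 60, 120, 240]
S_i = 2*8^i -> [2, 16, 128, 1024, 8192]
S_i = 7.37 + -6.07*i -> [7.37, 1.3, -4.77, -10.84, -16.91]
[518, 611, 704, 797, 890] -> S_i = 518 + 93*i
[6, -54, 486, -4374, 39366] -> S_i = 6*-9^i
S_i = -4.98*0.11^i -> [-4.98, -0.55, -0.06, -0.01, -0.0]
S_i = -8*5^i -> [-8, -40, -200, -1000, -5000]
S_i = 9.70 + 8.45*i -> [9.7, 18.15, 26.6, 35.05, 43.5]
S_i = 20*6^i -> [20, 120, 720, 4320, 25920]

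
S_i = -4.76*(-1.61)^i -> [-4.76, 7.66, -12.34, 19.86, -31.98]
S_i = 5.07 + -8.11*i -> [5.07, -3.04, -11.15, -19.26, -27.37]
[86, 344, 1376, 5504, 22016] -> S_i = 86*4^i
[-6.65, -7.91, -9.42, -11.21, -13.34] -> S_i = -6.65*1.19^i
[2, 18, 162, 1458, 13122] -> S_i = 2*9^i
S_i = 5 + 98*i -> [5, 103, 201, 299, 397]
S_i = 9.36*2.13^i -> [9.36, 19.94, 42.47, 90.45, 192.66]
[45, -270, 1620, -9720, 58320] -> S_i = 45*-6^i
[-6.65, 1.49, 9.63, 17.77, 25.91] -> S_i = -6.65 + 8.14*i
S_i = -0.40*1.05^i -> [-0.4, -0.42, -0.44, -0.46, -0.49]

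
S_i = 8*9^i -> [8, 72, 648, 5832, 52488]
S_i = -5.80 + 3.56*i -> [-5.8, -2.24, 1.32, 4.88, 8.44]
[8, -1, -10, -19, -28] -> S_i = 8 + -9*i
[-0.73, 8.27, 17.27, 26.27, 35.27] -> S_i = -0.73 + 9.00*i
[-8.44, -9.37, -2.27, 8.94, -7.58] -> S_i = Random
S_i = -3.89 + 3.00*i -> [-3.89, -0.89, 2.11, 5.11, 8.11]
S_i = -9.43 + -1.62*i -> [-9.43, -11.05, -12.67, -14.29, -15.91]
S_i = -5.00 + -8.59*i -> [-5.0, -13.59, -22.18, -30.77, -39.36]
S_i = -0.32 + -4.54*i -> [-0.32, -4.86, -9.4, -13.94, -18.48]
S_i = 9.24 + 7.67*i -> [9.24, 16.91, 24.58, 32.25, 39.92]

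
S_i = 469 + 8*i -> [469, 477, 485, 493, 501]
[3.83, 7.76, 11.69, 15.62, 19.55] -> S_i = 3.83 + 3.93*i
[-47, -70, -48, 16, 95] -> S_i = Random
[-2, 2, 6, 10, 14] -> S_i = -2 + 4*i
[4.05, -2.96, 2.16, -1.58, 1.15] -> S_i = 4.05*(-0.73)^i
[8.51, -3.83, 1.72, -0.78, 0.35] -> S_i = 8.51*(-0.45)^i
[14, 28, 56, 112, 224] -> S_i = 14*2^i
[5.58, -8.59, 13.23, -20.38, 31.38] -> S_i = 5.58*(-1.54)^i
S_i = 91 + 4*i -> [91, 95, 99, 103, 107]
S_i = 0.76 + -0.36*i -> [0.76, 0.4, 0.04, -0.32, -0.68]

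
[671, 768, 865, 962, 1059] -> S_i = 671 + 97*i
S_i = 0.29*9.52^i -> [0.29, 2.76, 26.28, 250.21, 2382.02]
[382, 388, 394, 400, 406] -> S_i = 382 + 6*i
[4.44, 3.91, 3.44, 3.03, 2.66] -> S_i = 4.44*0.88^i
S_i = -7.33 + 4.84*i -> [-7.33, -2.49, 2.35, 7.19, 12.03]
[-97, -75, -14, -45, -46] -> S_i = Random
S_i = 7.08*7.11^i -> [7.08, 50.34, 357.91, 2544.73, 18093.04]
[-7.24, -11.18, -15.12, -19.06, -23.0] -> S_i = -7.24 + -3.94*i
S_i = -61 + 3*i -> [-61, -58, -55, -52, -49]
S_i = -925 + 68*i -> [-925, -857, -789, -721, -653]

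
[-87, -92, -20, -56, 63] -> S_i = Random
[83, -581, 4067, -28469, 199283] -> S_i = 83*-7^i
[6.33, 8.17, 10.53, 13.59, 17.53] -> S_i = 6.33*1.29^i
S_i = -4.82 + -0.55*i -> [-4.82, -5.37, -5.92, -6.47, -7.02]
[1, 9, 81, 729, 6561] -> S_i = 1*9^i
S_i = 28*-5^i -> [28, -140, 700, -3500, 17500]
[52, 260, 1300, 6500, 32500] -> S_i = 52*5^i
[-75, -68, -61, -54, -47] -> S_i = -75 + 7*i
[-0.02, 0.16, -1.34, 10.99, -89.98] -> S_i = -0.02*(-8.19)^i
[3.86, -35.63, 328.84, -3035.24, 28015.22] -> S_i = 3.86*(-9.23)^i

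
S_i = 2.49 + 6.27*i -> [2.49, 8.76, 15.03, 21.3, 27.57]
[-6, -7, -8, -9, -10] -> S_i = -6 + -1*i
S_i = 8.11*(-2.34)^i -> [8.11, -18.98, 44.41, -103.91, 243.16]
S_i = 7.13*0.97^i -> [7.13, 6.92, 6.71, 6.51, 6.31]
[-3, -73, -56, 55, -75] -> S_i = Random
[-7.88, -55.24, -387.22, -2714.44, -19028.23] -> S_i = -7.88*7.01^i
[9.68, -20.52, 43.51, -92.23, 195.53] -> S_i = 9.68*(-2.12)^i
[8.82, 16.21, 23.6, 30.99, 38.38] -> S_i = 8.82 + 7.39*i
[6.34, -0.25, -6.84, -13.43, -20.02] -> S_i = 6.34 + -6.59*i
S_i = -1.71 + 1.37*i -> [-1.71, -0.34, 1.03, 2.4, 3.77]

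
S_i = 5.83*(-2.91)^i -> [5.83, -16.97, 49.37, -143.66, 418.06]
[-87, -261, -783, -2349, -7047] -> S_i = -87*3^i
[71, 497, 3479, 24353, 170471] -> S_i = 71*7^i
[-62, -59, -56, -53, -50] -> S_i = -62 + 3*i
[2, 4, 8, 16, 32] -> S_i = 2*2^i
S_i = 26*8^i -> [26, 208, 1664, 13312, 106496]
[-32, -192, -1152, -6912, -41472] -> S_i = -32*6^i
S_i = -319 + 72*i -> [-319, -247, -175, -103, -31]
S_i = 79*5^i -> [79, 395, 1975, 9875, 49375]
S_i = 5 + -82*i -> [5, -77, -159, -241, -323]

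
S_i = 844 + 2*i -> [844, 846, 848, 850, 852]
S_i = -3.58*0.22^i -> [-3.58, -0.79, -0.17, -0.04, -0.01]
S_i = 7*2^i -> [7, 14, 28, 56, 112]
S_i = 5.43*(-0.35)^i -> [5.43, -1.9, 0.67, -0.23, 0.08]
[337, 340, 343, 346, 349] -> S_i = 337 + 3*i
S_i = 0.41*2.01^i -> [0.41, 0.82, 1.66, 3.33, 6.69]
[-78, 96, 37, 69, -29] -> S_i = Random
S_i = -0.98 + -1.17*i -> [-0.98, -2.15, -3.32, -4.49, -5.66]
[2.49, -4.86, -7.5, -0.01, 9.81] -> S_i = Random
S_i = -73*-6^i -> [-73, 438, -2628, 15768, -94608]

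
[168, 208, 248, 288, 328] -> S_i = 168 + 40*i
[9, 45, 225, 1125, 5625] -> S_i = 9*5^i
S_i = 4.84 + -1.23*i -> [4.84, 3.61, 2.38, 1.15, -0.08]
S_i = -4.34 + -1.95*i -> [-4.34, -6.29, -8.24, -10.19, -12.14]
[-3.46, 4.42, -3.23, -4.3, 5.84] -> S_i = Random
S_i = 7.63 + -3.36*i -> [7.63, 4.27, 0.91, -2.45, -5.81]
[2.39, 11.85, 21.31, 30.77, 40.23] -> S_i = 2.39 + 9.46*i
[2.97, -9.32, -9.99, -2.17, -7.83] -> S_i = Random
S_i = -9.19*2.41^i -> [-9.19, -22.15, -53.38, -128.64, -310.02]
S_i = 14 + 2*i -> [14, 16, 18, 20, 22]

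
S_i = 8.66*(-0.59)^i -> [8.66, -5.11, 3.01, -1.78, 1.05]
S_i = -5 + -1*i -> [-5, -6, -7, -8, -9]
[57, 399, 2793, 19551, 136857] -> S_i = 57*7^i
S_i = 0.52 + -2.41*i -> [0.52, -1.89, -4.3, -6.71, -9.12]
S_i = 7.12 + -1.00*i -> [7.12, 6.12, 5.12, 4.12, 3.12]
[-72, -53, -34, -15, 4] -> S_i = -72 + 19*i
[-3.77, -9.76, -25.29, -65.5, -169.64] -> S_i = -3.77*2.59^i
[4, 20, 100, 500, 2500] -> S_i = 4*5^i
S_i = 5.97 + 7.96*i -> [5.97, 13.93, 21.89, 29.85, 37.81]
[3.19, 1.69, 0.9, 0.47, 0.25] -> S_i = 3.19*0.53^i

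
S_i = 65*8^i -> [65, 520, 4160, 33280, 266240]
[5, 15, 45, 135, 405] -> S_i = 5*3^i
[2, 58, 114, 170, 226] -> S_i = 2 + 56*i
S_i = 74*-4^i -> [74, -296, 1184, -4736, 18944]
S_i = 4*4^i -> [4, 16, 64, 256, 1024]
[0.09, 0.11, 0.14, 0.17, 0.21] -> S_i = 0.09*1.24^i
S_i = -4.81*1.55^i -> [-4.81, -7.46, -11.56, -17.91, -27.76]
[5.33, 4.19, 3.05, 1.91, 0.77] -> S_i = 5.33 + -1.14*i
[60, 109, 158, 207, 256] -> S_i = 60 + 49*i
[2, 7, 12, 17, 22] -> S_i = 2 + 5*i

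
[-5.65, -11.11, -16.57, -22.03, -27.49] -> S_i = -5.65 + -5.46*i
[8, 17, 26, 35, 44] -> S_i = 8 + 9*i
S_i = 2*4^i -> [2, 8, 32, 128, 512]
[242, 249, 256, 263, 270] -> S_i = 242 + 7*i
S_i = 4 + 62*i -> [4, 66, 128, 190, 252]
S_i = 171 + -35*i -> [171, 136, 101, 66, 31]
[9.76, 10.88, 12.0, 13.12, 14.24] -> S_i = 9.76 + 1.12*i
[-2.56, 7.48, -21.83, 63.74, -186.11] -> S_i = -2.56*(-2.92)^i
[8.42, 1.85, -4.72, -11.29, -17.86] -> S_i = 8.42 + -6.57*i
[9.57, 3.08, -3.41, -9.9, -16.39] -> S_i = 9.57 + -6.49*i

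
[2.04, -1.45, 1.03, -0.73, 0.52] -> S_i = 2.04*(-0.71)^i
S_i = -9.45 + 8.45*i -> [-9.45, -1.0, 7.45, 15.9, 24.35]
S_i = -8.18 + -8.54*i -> [-8.18, -16.72, -25.26, -33.8, -42.34]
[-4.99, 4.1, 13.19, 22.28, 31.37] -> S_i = -4.99 + 9.09*i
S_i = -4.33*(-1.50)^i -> [-4.33, 6.5, -9.74, 14.61, -21.92]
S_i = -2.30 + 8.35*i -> [-2.3, 6.05, 14.4, 22.75, 31.1]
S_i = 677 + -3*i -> [677, 674, 671, 668, 665]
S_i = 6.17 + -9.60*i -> [6.17, -3.43, -13.03, -22.63, -32.23]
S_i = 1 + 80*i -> [1, 81, 161, 241, 321]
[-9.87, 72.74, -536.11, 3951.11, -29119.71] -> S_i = -9.87*(-7.37)^i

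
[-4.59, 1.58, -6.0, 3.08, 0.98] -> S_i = Random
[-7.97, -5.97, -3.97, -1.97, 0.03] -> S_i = -7.97 + 2.00*i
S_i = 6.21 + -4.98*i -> [6.21, 1.23, -3.75, -8.73, -13.71]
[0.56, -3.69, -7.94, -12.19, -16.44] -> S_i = 0.56 + -4.25*i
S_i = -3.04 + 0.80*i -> [-3.04, -2.24, -1.44, -0.64, 0.16]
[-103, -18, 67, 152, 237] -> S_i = -103 + 85*i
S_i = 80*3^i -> [80, 240, 720, 2160, 6480]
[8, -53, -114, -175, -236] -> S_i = 8 + -61*i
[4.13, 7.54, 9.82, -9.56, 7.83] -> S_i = Random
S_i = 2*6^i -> [2, 12, 72, 432, 2592]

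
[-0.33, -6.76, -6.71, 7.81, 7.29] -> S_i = Random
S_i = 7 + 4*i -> [7, 11, 15, 19, 23]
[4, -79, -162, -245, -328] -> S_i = 4 + -83*i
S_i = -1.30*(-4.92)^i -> [-1.3, 6.4, -31.47, 154.82, -761.73]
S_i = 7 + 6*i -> [7, 13, 19, 25, 31]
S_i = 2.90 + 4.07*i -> [2.9, 6.97, 11.04, 15.11, 19.18]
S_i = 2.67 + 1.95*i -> [2.67, 4.62, 6.57, 8.52, 10.47]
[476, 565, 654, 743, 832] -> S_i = 476 + 89*i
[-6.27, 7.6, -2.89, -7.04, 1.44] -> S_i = Random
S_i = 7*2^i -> [7, 14, 28, 56, 112]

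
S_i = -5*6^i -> [-5, -30, -180, -1080, -6480]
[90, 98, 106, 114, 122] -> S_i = 90 + 8*i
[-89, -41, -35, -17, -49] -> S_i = Random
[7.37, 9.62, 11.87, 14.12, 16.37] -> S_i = 7.37 + 2.25*i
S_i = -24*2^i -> [-24, -48, -96, -192, -384]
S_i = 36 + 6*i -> [36, 42, 48, 54, 60]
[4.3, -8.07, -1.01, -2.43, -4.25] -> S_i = Random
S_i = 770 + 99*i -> [770, 869, 968, 1067, 1166]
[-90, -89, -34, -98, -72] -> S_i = Random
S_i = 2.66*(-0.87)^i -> [2.66, -2.31, 2.01, -1.75, 1.52]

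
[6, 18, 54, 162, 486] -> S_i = 6*3^i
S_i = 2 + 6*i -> [2, 8, 14, 20, 26]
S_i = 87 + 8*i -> [87, 95, 103, 111, 119]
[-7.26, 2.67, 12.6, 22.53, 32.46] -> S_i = -7.26 + 9.93*i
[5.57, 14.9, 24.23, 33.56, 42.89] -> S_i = 5.57 + 9.33*i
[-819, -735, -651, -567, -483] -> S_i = -819 + 84*i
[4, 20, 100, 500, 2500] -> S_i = 4*5^i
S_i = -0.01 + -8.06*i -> [-0.01, -8.07, -16.13, -24.19, -32.25]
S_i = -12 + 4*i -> [-12, -8, -4, 0, 4]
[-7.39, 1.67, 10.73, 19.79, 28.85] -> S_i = -7.39 + 9.06*i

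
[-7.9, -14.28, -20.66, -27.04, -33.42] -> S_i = -7.90 + -6.38*i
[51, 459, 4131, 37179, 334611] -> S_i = 51*9^i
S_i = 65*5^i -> [65, 325, 1625, 8125, 40625]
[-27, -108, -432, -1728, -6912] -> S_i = -27*4^i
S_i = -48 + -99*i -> [-48, -147, -246, -345, -444]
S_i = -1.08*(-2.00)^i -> [-1.08, 2.16, -4.32, 8.64, -17.28]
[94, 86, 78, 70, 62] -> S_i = 94 + -8*i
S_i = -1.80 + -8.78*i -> [-1.8, -10.58, -19.36, -28.14, -36.92]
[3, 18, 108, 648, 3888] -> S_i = 3*6^i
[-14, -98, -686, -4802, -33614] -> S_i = -14*7^i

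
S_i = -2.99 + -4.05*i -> [-2.99, -7.04, -11.09, -15.14, -19.19]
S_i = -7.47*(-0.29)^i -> [-7.47, 2.17, -0.63, 0.18, -0.05]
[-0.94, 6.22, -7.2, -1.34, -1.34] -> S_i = Random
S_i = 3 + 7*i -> [3, 10, 17, 24, 31]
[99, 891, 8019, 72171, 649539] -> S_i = 99*9^i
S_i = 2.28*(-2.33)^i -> [2.28, -5.31, 12.38, -28.84, 67.2]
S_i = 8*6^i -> [8, 48, 288, 1728, 10368]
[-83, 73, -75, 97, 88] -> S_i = Random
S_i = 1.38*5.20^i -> [1.38, 7.18, 37.32, 194.04, 1009.0]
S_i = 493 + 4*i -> [493, 497, 501, 505, 509]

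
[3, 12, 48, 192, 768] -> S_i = 3*4^i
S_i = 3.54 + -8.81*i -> [3.54, -5.27, -14.08, -22.89, -31.7]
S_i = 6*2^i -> [6, 12, 24, 48, 96]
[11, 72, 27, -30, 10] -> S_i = Random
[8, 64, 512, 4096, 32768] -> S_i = 8*8^i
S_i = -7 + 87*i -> [-7, 80, 167, 254, 341]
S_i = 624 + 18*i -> [624, 642, 660, 678, 696]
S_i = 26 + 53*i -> [26, 79, 132, 185, 238]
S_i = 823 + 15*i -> [823, 838, 853, 868, 883]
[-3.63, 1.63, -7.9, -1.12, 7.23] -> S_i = Random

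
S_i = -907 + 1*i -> [-907, -906, -905, -904, -903]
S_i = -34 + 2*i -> [-34, -32, -30, -28, -26]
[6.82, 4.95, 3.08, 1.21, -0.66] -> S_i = 6.82 + -1.87*i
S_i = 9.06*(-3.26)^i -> [9.06, -29.54, 96.29, -313.89, 1023.29]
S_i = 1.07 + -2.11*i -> [1.07, -1.04, -3.15, -5.26, -7.37]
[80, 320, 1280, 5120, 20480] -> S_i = 80*4^i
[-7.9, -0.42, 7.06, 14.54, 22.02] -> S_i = -7.90 + 7.48*i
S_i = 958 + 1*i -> [958, 959, 960, 961, 962]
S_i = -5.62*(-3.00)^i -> [-5.62, 16.86, -50.58, 151.74, -455.22]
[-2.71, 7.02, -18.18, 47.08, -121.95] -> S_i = -2.71*(-2.59)^i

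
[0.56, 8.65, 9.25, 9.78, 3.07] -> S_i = Random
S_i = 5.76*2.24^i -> [5.76, 12.9, 28.9, 64.74, 145.02]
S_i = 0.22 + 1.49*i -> [0.22, 1.71, 3.2, 4.69, 6.18]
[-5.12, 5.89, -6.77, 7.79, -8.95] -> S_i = -5.12*(-1.15)^i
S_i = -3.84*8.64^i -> [-3.84, -33.18, -286.65, -2476.69, -21398.64]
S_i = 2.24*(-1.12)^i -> [2.24, -2.51, 2.81, -3.15, 3.52]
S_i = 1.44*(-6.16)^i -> [1.44, -8.87, 54.64, -336.59, 2073.41]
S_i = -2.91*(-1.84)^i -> [-2.91, 5.35, -9.85, 18.13, -33.36]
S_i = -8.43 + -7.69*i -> [-8.43, -16.12, -23.81, -31.5, -39.19]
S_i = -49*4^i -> [-49, -196, -784, -3136, -12544]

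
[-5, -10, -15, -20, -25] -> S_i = -5 + -5*i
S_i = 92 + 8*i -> [92, 100, 108, 116, 124]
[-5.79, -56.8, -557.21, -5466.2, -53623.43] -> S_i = -5.79*9.81^i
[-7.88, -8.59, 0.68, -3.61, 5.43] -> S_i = Random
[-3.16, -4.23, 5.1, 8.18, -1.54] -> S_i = Random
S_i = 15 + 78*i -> [15, 93, 171, 249, 327]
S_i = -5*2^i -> [-5, -10, -20, -40, -80]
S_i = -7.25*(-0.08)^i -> [-7.25, 0.58, -0.05, 0.0, -0.0]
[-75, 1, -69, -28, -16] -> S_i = Random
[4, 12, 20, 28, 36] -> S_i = 4 + 8*i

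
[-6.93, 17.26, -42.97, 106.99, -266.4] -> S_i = -6.93*(-2.49)^i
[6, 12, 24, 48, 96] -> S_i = 6*2^i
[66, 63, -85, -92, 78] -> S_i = Random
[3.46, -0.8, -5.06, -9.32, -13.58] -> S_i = 3.46 + -4.26*i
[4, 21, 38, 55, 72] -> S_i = 4 + 17*i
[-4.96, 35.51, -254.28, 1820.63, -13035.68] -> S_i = -4.96*(-7.16)^i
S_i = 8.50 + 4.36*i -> [8.5, 12.86, 17.22, 21.58, 25.94]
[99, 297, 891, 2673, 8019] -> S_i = 99*3^i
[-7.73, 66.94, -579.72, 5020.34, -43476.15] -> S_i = -7.73*(-8.66)^i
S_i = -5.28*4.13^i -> [-5.28, -21.81, -90.06, -371.95, -1536.15]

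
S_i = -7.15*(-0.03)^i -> [-7.15, 0.21, -0.01, 0.0, -0.0]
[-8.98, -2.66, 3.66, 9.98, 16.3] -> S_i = -8.98 + 6.32*i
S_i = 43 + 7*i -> [43, 50, 57, 64, 71]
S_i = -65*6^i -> [-65, -390, -2340, -14040, -84240]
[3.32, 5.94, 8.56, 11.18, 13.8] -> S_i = 3.32 + 2.62*i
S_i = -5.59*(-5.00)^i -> [-5.59, 27.95, -139.75, 698.75, -3493.75]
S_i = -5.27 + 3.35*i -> [-5.27, -1.92, 1.43, 4.78, 8.13]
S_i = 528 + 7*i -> [528, 535, 542, 549, 556]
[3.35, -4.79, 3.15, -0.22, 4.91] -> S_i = Random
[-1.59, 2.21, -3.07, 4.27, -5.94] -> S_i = -1.59*(-1.39)^i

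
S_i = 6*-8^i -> [6, -48, 384, -3072, 24576]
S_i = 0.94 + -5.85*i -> [0.94, -4.91, -10.76, -16.61, -22.46]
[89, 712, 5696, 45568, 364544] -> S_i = 89*8^i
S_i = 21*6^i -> [21, 126, 756, 4536, 27216]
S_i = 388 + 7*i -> [388, 395, 402, 409, 416]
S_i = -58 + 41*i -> [-58, -17, 24, 65, 106]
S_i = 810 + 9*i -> [810, 819, 828, 837, 846]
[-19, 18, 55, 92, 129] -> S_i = -19 + 37*i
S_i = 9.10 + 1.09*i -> [9.1, 10.19, 11.28, 12.37, 13.46]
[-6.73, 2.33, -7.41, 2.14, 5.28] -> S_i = Random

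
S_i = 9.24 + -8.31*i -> [9.24, 0.93, -7.38, -15.69, -24.0]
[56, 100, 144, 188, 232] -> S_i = 56 + 44*i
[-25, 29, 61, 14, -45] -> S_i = Random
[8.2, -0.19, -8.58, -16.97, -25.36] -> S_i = 8.20 + -8.39*i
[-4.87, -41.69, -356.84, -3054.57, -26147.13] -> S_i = -4.87*8.56^i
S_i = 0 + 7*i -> [0, 7, 14, 21, 28]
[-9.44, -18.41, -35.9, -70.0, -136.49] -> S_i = -9.44*1.95^i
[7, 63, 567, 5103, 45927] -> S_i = 7*9^i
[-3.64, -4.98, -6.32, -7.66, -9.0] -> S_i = -3.64 + -1.34*i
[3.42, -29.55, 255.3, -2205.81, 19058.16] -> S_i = 3.42*(-8.64)^i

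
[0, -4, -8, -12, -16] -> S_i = 0 + -4*i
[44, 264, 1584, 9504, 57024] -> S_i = 44*6^i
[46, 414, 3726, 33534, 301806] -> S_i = 46*9^i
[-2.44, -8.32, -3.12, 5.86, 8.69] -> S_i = Random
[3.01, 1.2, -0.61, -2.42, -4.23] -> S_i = 3.01 + -1.81*i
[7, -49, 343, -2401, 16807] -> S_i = 7*-7^i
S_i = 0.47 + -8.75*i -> [0.47, -8.28, -17.03, -25.78, -34.53]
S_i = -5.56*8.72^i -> [-5.56, -48.48, -422.77, -3686.58, -32147.02]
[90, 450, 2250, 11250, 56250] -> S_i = 90*5^i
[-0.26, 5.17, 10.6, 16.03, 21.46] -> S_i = -0.26 + 5.43*i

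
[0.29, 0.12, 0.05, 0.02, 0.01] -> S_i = 0.29*0.40^i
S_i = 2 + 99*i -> [2, 101, 200, 299, 398]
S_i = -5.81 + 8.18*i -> [-5.81, 2.37, 10.55, 18.73, 26.91]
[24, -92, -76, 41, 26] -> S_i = Random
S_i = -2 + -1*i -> [-2, -3, -4, -5, -6]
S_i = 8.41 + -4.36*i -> [8.41, 4.05, -0.31, -4.67, -9.03]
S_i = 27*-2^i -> [27, -54, 108, -216, 432]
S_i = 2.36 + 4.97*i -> [2.36, 7.33, 12.3, 17.27, 22.24]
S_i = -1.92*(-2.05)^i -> [-1.92, 3.94, -8.07, 16.54, -33.91]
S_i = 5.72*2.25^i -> [5.72, 12.87, 28.96, 65.15, 146.6]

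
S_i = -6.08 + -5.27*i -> [-6.08, -11.35, -16.62, -21.89, -27.16]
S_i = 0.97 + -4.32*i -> [0.97, -3.35, -7.67, -11.99, -16.31]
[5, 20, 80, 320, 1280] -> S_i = 5*4^i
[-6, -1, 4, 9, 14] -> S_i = -6 + 5*i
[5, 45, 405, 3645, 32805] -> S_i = 5*9^i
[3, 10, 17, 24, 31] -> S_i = 3 + 7*i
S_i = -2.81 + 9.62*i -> [-2.81, 6.81, 16.43, 26.05, 35.67]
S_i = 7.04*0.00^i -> [7.04, 0.0, 0.0, 0.0, 0.0]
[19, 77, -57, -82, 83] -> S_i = Random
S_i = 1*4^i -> [1, 4, 16, 64, 256]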